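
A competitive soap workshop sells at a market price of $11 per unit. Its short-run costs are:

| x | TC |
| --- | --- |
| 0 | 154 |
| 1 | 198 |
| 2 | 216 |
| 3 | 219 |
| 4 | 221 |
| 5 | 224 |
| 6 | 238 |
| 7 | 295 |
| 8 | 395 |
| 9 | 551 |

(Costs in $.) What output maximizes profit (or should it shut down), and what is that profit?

Compute π = P·x − TC at each output: x=0: -154; x=1: -187; x=2: -194; x=3: -186; x=4: -177; x=5: -169; x=6: -172; x=7: -218; x=8: -307; x=9: -452.
Profit is highest at x = 0. Equivalently, the lowest AVC in the table is 70/5 ≈ $14 at x = 5, and P = $11 falls below it — price never covers variable cost, so the firm shuts down and loses only its fixed cost.

x = 0 (shut down); profit = -$154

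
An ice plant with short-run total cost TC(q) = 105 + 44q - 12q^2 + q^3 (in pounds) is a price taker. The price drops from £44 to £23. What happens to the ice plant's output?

MC = 44 - 24q + 3q^2; the shutdown threshold is min AVC = £8 (at q = 6).
With P = £44 above the shutdown price, P = MC gives q = 8.
At P = £23 ≥ min AVC, set P = MC: q = 7. The firm stays open but cuts output.

Output falls from 8 to 7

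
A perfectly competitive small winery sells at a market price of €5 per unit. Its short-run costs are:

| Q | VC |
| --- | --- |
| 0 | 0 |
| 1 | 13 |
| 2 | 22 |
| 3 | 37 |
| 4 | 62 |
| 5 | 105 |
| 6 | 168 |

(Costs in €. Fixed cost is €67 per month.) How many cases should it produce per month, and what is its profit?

Profit at each row (π = 5Q − TC): Q=0: -67; Q=1: -75; Q=2: -79; Q=3: -89; Q=4: -109; Q=5: -147; Q=6: -205.
Profit is highest at Q = 0. Equivalently, the lowest AVC in the table is 22/2 ≈ €11 at Q = 2, and P = €5 falls below it — price never covers variable cost, so the firm shuts down and loses only its fixed cost.

Q = 0 (shut down); profit = -€67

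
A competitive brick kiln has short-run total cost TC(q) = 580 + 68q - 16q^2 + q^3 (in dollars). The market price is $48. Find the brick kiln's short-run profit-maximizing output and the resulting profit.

AVC = 68 - 16q + q^2; min AVC = $4 at q = 8. Since P = $48 ≥ min AVC, the firm produces.
MC = 68 - 32q + 3q^2. Setting P = MC and taking the root on the rising branch gives q* = 10.
TR = 48·10 = 480. TC = 580 + 80 = 660. Profit = 480 − 660 = -$180.
That loss of $180 beats the $580 the firm would lose by shutting down; producing recovers $400 of fixed cost.

Profit = -$180 at q = 10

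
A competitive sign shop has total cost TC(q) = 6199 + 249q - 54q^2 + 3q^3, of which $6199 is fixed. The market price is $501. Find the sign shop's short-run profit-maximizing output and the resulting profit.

Profit = -$319 at q = 14

AVC = 249 - 54q + 3q^2 has its minimum $6 at q = 9; price $501 clears that bar, so the firm operates.
MC = 249 - 108q + 9q^2. Setting P = MC and taking the root on the rising branch gives q* = 14.
TR = 501·14 = 7014. TC = 6199 + 1134 = 7333. Profit = 7014 − 7333 = -$319.
Shutting down would mean losing the fixed cost of $6199, so operating at a loss of $319 is better by $5880.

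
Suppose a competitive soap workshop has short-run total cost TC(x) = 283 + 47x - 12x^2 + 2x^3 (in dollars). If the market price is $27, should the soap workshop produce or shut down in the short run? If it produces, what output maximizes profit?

Shut down

Strip out fixed cost: VC = 47x - 12x^2 + 2x^3. Then AVC = 47 - 12x + 2x^2 and MC = 47 - 24x + 6x^2.
AVC is minimized where dAVC/dx = -12 + 4x = 0, at x = 3; min AVC = 47 - 12·3 + 2·3^2 = $29.
With P < min AVC ($27 < $29), every unit sold adds to the loss.
Best response: produce nothing and absorb the $283 fixed cost.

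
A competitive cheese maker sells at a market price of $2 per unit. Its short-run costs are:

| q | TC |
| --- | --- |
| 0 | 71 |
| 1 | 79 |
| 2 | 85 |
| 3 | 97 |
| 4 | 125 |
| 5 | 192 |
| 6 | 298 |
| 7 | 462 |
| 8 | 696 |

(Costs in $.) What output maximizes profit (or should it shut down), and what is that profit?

q = 0 (shut down); profit = -$71

Tabulate TR − TC: q=0: -71; q=1: -77; q=2: -81; q=3: -91; q=4: -117; q=5: -182; q=6: -286; q=7: -448; q=8: -680.
Profit is highest at q = 0. Equivalently, the lowest AVC in the table is 14/2 ≈ $7 at q = 2, and P = $2 falls below it — price never covers variable cost, so the firm shuts down and loses only its fixed cost.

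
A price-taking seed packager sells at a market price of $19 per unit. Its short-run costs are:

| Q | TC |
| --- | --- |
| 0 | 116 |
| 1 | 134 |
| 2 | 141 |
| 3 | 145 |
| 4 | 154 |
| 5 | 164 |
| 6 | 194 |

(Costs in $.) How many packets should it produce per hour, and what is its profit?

Tabulate TR − TC: Q=0: -116; Q=1: -115; Q=2: -103; Q=3: -88; Q=4: -78; Q=5: -69; Q=6: -80.
Profit is maximized at Q = 5. AVC there is 48/5 = $9.60 ≤ P, so producing beats shutting down (which would give -$116).

Q = 5; profit = -$69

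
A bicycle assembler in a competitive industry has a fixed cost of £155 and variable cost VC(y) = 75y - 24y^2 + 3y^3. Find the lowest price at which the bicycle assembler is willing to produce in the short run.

£27 per unit

The shutdown price is the minimum of AVC. VC = 75y - 24y^2 + 3y^3, so AVC = 75 - 24y + 3y^2.
dAVC/dy = -24 + 6y = 0 gives y = 4. min AVC = 75 - 24·4 + 3·4^2 = 27.
The firm shuts down for any P below £27.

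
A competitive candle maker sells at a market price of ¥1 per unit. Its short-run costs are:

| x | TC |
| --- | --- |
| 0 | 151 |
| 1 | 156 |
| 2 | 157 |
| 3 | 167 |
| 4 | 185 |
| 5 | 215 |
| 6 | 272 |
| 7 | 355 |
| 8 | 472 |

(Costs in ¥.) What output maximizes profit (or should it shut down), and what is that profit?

Compute π = P·x − TC at each output: x=0: -151; x=1: -155; x=2: -155; x=3: -164; x=4: -181; x=5: -210; x=6: -266; x=7: -348; x=8: -464.
Profit is highest at x = 0. Equivalently, the lowest AVC in the table is 6/2 ≈ ¥3 at x = 2, and P = ¥1 falls below it — price never covers variable cost, so the firm shuts down and loses only its fixed cost.

x = 0 (shut down); profit = -¥151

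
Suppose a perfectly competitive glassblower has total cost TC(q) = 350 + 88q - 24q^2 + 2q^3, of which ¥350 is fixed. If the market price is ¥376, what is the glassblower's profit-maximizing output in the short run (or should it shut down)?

Variable cost is VC = 88q - 24q^2 + 2q^3, so AVC = VC/q = 88 - 24q + 2q^2 and MC = dTC/dq = 88 - 48q + 6q^2.
AVC is minimized where dAVC/dq = -24 + 4q = 0, at q = 6; min AVC = 88 - 24·6 + 2·6^2 = ¥16.
Since P = ¥376 ≥ min AVC = ¥16, price covers variable cost and the firm should produce.
Solving P = MC: -288 - 48q + 6q^2 = 0 ⇒ q = -4 or 12. On the upward-sloping branch, q* = 12.
Check: AVC at q = 12 is ¥88 ≤ P, so revenue covers variable cost.
Profit = P·q − TC = 376·12 − 1406 = ¥3106.

Produce at q = 12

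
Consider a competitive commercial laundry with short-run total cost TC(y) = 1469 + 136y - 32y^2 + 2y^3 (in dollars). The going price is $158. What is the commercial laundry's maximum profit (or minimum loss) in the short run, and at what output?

AVC = 136 - 32y + 2y^2 has its minimum $8 at y = 8; price $158 clears that bar, so the firm operates.
With MC = 136 - 64y + 6y^2, P = MC on the upward-sloping part at y* = 11.
TR = 158·11 = 1738. TC = 1469 + 286 = 1755. Profit = 1738 − 1755 = -$17.
That loss of $17 beats the $1469 the firm would lose by shutting down; producing recovers $1452 of fixed cost.

Profit = -$17 at y = 11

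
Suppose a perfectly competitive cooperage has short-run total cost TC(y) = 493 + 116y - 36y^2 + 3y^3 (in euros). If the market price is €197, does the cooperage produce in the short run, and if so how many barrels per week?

Variable cost is VC = 116y - 36y^2 + 3y^3, so AVC = VC/y = 116 - 36y + 3y^2 and MC = dTC/dy = 116 - 72y + 9y^2.
AVC hits its minimum where MC = AVC, at y = 6, giving min AVC = 116 - 36·6 + 3·6^2 = €8.
P = €197 exceeds min AVC = €8, so the firm stays open.
P = MC gives -81 - 72y + 9y^2 = 0, with roots -1 and 9. Take the larger (rising MC): y* = 9.
Check: AVC at y = 9 is €35 ≤ P, so revenue covers variable cost.
Profit = P·y − TC = 197·9 − 808 = €965.

Produce at y = 9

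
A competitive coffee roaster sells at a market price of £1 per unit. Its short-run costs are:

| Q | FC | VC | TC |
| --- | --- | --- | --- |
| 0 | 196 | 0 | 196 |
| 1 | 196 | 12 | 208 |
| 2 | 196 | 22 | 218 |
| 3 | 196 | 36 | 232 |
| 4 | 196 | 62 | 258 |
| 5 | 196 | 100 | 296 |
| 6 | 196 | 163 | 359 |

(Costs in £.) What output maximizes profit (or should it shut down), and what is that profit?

Tabulate TR − TC: Q=0: -196; Q=1: -207; Q=2: -216; Q=3: -229; Q=4: -254; Q=5: -291; Q=6: -353.
Profit is highest at Q = 0. Equivalently, the lowest AVC in the table is 22/2 ≈ £11 at Q = 2, and P = £1 falls below it — price never covers variable cost, so the firm shuts down and loses only its fixed cost.

Q = 0 (shut down); profit = -£196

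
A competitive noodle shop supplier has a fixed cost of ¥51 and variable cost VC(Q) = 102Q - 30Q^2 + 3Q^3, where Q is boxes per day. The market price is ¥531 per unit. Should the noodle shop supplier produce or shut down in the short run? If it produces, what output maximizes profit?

From TC, MC = TC'(Q) = 102 - 60Q + 9Q^2 and AVC = VC/Q = 102 - 30Q + 3Q^2.
AVC hits its minimum where MC = AVC, at Q = 5, giving min AVC = 102 - 30·5 + 3·5^2 = ¥27.
P = ¥531 exceeds min AVC = ¥27, so the firm stays open.
P = MC gives -429 - 60Q + 9Q^2 = 0, with roots -13/3 and 11. Take the larger (rising MC): Q* = 11.
Check: AVC at Q = 11 is ¥135 ≤ P, so revenue covers variable cost.
Profit = P·Q − TC = 531·11 − 1536 = ¥4305.

Produce at Q = 11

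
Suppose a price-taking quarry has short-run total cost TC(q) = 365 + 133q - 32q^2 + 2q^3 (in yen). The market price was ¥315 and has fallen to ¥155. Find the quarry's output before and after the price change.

AVC = 133 - 32q + 2q^2, minimized at q = 8 where min AVC = ¥5. MC = 133 - 64q + 6q^2.
With P = ¥315 above the shutdown price, P = MC gives q = 13.
At P = ¥155 ≥ min AVC, set P = MC: q = 11. The firm stays open but cuts output.

Output falls from 13 to 11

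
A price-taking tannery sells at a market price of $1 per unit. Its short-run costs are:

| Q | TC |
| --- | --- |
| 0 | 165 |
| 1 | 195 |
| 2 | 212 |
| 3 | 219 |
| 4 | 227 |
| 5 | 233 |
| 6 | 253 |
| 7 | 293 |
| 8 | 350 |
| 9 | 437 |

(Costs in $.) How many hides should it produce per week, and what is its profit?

Q = 0 (shut down); profit = -$165

Profit at each row (π = 1Q − TC): Q=0: -165; Q=1: -194; Q=2: -210; Q=3: -216; Q=4: -223; Q=5: -228; Q=6: -247; Q=7: -286; Q=8: -342; Q=9: -428.
Profit is highest at Q = 0. Equivalently, the lowest AVC in the table is 68/5 ≈ $13.60 at Q = 5, and P = $1 falls below it — price never covers variable cost, so the firm shuts down and loses only its fixed cost.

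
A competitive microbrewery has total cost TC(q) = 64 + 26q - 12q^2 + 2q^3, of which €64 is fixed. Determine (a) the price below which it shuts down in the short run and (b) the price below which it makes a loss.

Shutdown price = €8; break-even price = €26

AVC = 26 - 12q + 2q^2; minimized at q = 3, giving min AVC = €8. That is the shutdown price.
ATC = 64/q + 26 - 12q + 2q^2. Setting dATC/dq = −64/q^2 − 12 + 4q = 0 gives q = 4 (since 4·4^3 − 12·4^2 = 64).
min ATC = 64/4 + 26 − 12·4 + 2·4^2 = €26. That is the break-even price.
For €8 ≤ P < €26 the firm produces at a loss; below €8 it shuts down.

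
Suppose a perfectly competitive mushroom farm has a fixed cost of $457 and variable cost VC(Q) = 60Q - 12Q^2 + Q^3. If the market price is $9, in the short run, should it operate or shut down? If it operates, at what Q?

From TC, MC = TC'(Q) = 60 - 24Q + 3Q^2 and AVC = VC/Q = 60 - 12Q + Q^2.
AVC hits its minimum where MC = AVC, at Q = 6, giving min AVC = 60 - 12·6 + 6^2 = $24.
Since P = $9 < min AVC = $24, price fails to cover variable cost at any output.
The firm minimizes its loss by shutting down and losing only its fixed cost of $457.

Shut down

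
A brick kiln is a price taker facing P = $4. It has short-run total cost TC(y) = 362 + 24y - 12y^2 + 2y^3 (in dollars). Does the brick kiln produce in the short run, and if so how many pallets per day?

Variable cost is VC = 24y - 12y^2 + 2y^3, so AVC = VC/y = 24 - 12y + 2y^2 and MC = dTC/dy = 24 - 24y + 6y^2.
The AVC parabola has its vertex at y = 12/4 = 3, where AVC = 24 - 12·3 + 2·3^2 = $6.
With P < min AVC ($4 < $6), every unit sold adds to the loss.
Best response: produce nothing and absorb the $362 fixed cost.

Shut down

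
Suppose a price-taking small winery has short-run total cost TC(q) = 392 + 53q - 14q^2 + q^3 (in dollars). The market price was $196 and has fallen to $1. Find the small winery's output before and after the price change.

Output falls from 13 to 0 (the firm shuts down)

AVC = 53 - 14q + q^2, minimized at q = 7 where min AVC = $4. MC = 53 - 28q + 3q^2.
At P = $196 ≥ min AVC, set P = MC on the rising branch: q = 13.
At P = $1 < min AVC = $4, price no longer covers variable cost at any output, so the firm shuts down: q = 0.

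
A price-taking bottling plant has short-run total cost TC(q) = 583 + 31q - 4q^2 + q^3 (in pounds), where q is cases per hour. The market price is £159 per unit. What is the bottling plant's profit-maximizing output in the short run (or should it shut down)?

Produce at q = 8

From TC, MC = TC'(q) = 31 - 8q + 3q^2 and AVC = VC/q = 31 - 4q + q^2.
AVC is minimized where dAVC/dq = -4 + 2q = 0, at q = 2; min AVC = 31 - 4·2 + 2^2 = £27.
P = £159 exceeds min AVC = £27, so the firm stays open.
P = MC gives -128 - 8q + 3q^2 = 0, with roots -16/3 and 8. Take the larger (rising MC): q* = 8.
Check: AVC at q = 8 is £63 ≤ P, so revenue covers variable cost.
Profit = P·q − TC = 159·8 − 1087 = £185.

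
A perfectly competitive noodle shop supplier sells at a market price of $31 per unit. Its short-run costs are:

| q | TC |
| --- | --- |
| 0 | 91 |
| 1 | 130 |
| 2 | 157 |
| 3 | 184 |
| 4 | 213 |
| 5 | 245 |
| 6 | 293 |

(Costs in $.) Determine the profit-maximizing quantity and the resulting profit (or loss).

Tabulate TR − TC: q=0: -91; q=1: -99; q=2: -95; q=3: -91; q=4: -89; q=5: -90; q=6: -107.
Profit is maximized at q = 4. AVC there is 122/4 = $30.50 ≤ P, so producing beats shutting down (which would give -$91).

q = 4; profit = -$89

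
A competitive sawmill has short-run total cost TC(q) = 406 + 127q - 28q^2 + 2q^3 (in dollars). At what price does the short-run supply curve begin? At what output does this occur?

The shutdown price is the minimum of AVC. VC = 127q - 28q^2 + 2q^3, so AVC = 127 - 28q + 2q^2.
dAVC/dq = -28 + 4q = 0 gives q = 7. min AVC = 127 - 28·7 + 2·7^2 = 29.
The firm shuts down for any P below $29.

$29 per unit, at q = 7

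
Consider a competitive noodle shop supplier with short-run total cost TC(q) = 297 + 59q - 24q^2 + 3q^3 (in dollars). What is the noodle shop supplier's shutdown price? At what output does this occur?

$11 per unit, at q = 4

The firm shuts down when price falls below the minimum of average variable cost. AVC = VC/q = 59 - 24q + 3q^2.
At the minimum of AVC, MC = AVC. MC = 59 - 48q + 9q^2; setting MC = AVC gives 6q^2 - 24q = 0, so q = 4. min AVC = 11.
For P < $11 the firm produces nothing.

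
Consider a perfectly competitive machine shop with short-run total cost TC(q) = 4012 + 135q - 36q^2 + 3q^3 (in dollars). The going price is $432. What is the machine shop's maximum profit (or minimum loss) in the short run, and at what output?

Profit = -$382 at q = 11

AVC = 135 - 36q + 3q^2; min AVC = $27 at q = 6. Since P = $432 ≥ min AVC, the firm produces.
With MC = 135 - 72q + 9q^2, P = MC on the upward-sloping part at q* = 11.
TR = 432·11 = 4752. TC = 4012 + 1122 = 5134. Profit = 4752 − 5134 = -$382.
By producing, the firm covers all variable cost plus $3630 of fixed cost; shutting down would lose the full $4012.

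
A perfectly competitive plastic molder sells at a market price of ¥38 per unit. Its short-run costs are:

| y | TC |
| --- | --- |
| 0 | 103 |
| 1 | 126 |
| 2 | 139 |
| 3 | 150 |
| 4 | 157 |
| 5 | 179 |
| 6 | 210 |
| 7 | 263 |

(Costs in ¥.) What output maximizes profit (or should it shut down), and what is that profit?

y = 6; profit = ¥18

Tabulate TR − TC: y=0: -103; y=1: -88; y=2: -63; y=3: -36; y=4: -5; y=5: 11; y=6: 18; y=7: 3.
Profit is maximized at y = 6. AVC there is 107/6 = ¥17.83 ≤ P, so producing beats shutting down (which would give -¥103).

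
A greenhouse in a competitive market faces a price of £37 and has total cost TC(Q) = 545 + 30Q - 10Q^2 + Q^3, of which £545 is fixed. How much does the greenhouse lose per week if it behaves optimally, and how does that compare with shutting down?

AVC = 30 - 10Q + Q^2; min AVC = £5 at Q = 5. Since P = £37 ≥ min AVC, the firm produces.
MC = 30 - 20Q + 3Q^2. Setting P = MC and taking the root on the rising branch gives Q* = 7.
TR = 37·7 = 259. TC = 545 + 63 = 608. Profit = 259 − 608 = -£349.
Shutting down would mean losing the fixed cost of £545, so operating at a loss of £349 is better by £196.

Profit = -£349 at Q = 7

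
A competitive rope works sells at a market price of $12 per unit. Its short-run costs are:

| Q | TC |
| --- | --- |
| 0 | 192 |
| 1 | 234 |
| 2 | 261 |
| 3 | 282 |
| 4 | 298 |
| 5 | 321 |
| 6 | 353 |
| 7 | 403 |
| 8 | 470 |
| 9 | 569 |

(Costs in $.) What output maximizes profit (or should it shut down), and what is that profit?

Profit at each row (π = 12Q − TC): Q=0: -192; Q=1: -222; Q=2: -237; Q=3: -246; Q=4: -250; Q=5: -261; Q=6: -281; Q=7: -319; Q=8: -374; Q=9: -461.
Profit is highest at Q = 0. Equivalently, the lowest AVC in the table is 129/5 ≈ $25.80 at Q = 5, and P = $12 falls below it — price never covers variable cost, so the firm shuts down and loses only its fixed cost.

Q = 0 (shut down); profit = -$192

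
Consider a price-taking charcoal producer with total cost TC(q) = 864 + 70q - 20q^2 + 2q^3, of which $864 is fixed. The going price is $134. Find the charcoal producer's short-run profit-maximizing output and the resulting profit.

Profit = -$96 at q = 8

AVC = 70 - 20q + 2q^2; min AVC = $20 at q = 5. Since P = $134 ≥ min AVC, the firm produces.
With MC = 70 - 40q + 6q^2, P = MC on the upward-sloping part at q* = 8.
TR = 134·8 = 1072. TC = 864 + 304 = 1168. Profit = 1072 − 1168 = -$96.
By producing, the firm covers all variable cost plus $768 of fixed cost; shutting down would lose the full $864.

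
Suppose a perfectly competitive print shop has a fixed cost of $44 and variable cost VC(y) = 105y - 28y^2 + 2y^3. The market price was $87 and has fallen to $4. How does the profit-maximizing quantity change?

Output falls from 9 to 0 (the firm shuts down)

MC = 105 - 56y + 6y^2; the shutdown threshold is min AVC = $7 (at y = 7).
With P = $87 above the shutdown price, P = MC gives y = 9.
At P = $4 < min AVC = $7, price no longer covers variable cost at any output, so the firm shuts down: y = 0.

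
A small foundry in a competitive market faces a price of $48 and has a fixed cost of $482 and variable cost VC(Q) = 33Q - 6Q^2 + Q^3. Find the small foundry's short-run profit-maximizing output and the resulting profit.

AVC = 33 - 6Q + Q^2 has its minimum $24 at Q = 3; price $48 clears that bar, so the firm operates.
MC = 33 - 12Q + 3Q^2. Setting P = MC and taking the root on the rising branch gives Q* = 5.
TR = 48·5 = 240. TC = 482 + 140 = 622. Profit = 240 − 622 = -$382.
Shutting down would mean losing the fixed cost of $482, so operating at a loss of $382 is better by $100.

Profit = -$382 at Q = 5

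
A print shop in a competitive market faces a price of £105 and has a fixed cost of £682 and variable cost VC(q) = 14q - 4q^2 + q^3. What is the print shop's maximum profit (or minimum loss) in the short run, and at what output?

AVC = 14 - 4q + q^2 has its minimum £10 at q = 2; price £105 clears that bar, so the firm operates.
MC = 14 - 8q + 3q^2. Setting P = MC and taking the root on the rising branch gives q* = 7.
TR = 105·7 = 735. TC = 682 + 245 = 927. Profit = 735 − 927 = -£192.
That loss of £192 beats the £682 the firm would lose by shutting down; producing recovers £490 of fixed cost.

Profit = -£192 at q = 7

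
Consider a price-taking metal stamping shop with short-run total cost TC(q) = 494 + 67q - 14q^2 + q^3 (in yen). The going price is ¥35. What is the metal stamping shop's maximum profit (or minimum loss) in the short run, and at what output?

AVC = 67 - 14q + q^2 has its minimum ¥18 at q = 7; price ¥35 clears that bar, so the firm operates.
MC = 67 - 28q + 3q^2. Setting P = MC and taking the root on the rising branch gives q* = 8.
TR = 35·8 = 280. TC = 494 + 152 = 646. Profit = 280 − 646 = -¥366.
Shutting down would mean losing the fixed cost of ¥494, so operating at a loss of ¥366 is better by ¥128.

Profit = -¥366 at q = 8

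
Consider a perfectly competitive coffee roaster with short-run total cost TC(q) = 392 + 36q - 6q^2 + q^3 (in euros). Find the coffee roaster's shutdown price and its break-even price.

Shutdown price = min AVC. AVC = 36 - 6q + q^2, with vertex at q = 3 and minimum €27.
ATC = 392/q + 36 - 6q + q^2. Setting dATC/dq = −392/q^2 − 6 + 2q = 0 gives q = 7 (since 2·7^3 − 6·7^2 = 392).
min ATC = 392/7 + 36 − 6·7 + 7^2 = €99. That is the break-even price.
Between these two prices the firm operates at a loss; above €99 it earns a profit.

Shutdown price = €27; break-even price = €99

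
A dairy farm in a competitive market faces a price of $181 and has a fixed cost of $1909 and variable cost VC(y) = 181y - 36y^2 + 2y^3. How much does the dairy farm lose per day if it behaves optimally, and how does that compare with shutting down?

AVC = 181 - 36y + 2y^2 has its minimum $19 at y = 9; price $181 clears that bar, so the firm operates.
MC = 181 - 72y + 6y^2. Setting P = MC and taking the root on the rising branch gives y* = 12.
TR = 181·12 = 2172. TC = 1909 + 444 = 2353. Profit = 2172 − 2353 = -$181.
By producing, the firm covers all variable cost plus $1728 of fixed cost; shutting down would lose the full $1909.

Profit = -$181 at y = 12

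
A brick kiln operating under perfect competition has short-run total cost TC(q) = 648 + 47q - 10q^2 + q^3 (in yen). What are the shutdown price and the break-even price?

Shutdown price = ¥22; break-even price = ¥110

AVC = 47 - 10q + q^2; minimized at q = 5, giving min AVC = ¥22. That is the shutdown price.
ATC = 648/q + 47 - 10q + q^2. Setting dATC/dq = −648/q^2 − 10 + 2q = 0 gives q = 9 (since 2·9^3 − 10·9^2 = 648).
min ATC = 648/9 + 47 − 10·9 + 9^2 = ¥110. That is the break-even price.
For ¥22 ≤ P < ¥110 the firm produces at a loss; below ¥22 it shuts down.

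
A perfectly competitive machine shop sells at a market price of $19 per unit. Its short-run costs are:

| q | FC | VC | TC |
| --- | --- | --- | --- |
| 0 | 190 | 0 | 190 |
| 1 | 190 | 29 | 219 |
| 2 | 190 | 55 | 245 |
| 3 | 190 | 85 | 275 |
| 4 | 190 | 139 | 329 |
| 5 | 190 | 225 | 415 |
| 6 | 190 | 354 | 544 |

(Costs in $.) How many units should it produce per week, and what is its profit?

q = 0 (shut down); profit = -$190

Tabulate TR − TC: q=0: -190; q=1: -200; q=2: -207; q=3: -218; q=4: -253; q=5: -320; q=6: -430.
Profit is highest at q = 0. Equivalently, the lowest AVC in the table is 55/2 ≈ $27.50 at q = 2, and P = $19 falls below it — price never covers variable cost, so the firm shuts down and loses only its fixed cost.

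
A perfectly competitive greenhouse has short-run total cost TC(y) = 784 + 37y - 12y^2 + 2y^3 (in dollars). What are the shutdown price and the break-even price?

Shutdown price = min AVC. AVC = 37 - 12y + 2y^2, with vertex at y = 3 and minimum $19.
ATC = 784/y + 37 - 12y + 2y^2. Setting dATC/dy = −784/y^2 − 12 + 4y = 0 gives y = 7 (since 4·7^3 − 12·7^2 = 784).
min ATC = 784/7 + 37 − 12·7 + 2·7^2 = $163. That is the break-even price.
Between these two prices the firm operates at a loss; above $163 it earns a profit.

Shutdown price = $19; break-even price = $163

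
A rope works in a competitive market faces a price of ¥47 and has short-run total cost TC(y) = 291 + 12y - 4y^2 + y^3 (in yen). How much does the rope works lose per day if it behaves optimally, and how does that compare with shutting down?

Profit = -¥141 at y = 5

AVC = 12 - 4y + y^2; min AVC = ¥8 at y = 2. Since P = ¥47 ≥ min AVC, the firm produces.
MC = 12 - 8y + 3y^2. Setting P = MC and taking the root on the rising branch gives y* = 5.
TR = 47·5 = 235. TC = 291 + 85 = 376. Profit = 235 − 376 = -¥141.
Shutting down would mean losing the fixed cost of ¥291, so operating at a loss of ¥141 is better by ¥150.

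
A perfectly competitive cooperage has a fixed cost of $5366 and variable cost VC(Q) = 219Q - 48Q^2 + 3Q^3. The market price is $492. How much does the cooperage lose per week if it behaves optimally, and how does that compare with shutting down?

AVC = 219 - 48Q + 3Q^2 has its minimum $27 at Q = 8; price $492 clears that bar, so the firm operates.
With MC = 219 - 96Q + 9Q^2, P = MC on the upward-sloping part at Q* = 13.
TR = 492·13 = 6396. TC = 5366 + 1326 = 6692. Profit = 6396 − 6692 = -$296.
By producing, the firm covers all variable cost plus $5070 of fixed cost; shutting down would lose the full $5366.

Profit = -$296 at Q = 13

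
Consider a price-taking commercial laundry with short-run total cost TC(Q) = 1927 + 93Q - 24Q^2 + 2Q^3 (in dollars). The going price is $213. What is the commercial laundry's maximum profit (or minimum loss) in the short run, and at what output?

Profit = -$327 at Q = 10

AVC = 93 - 24Q + 2Q^2 has its minimum $21 at Q = 6; price $213 clears that bar, so the firm operates.
MC = 93 - 48Q + 6Q^2. Setting P = MC and taking the root on the rising branch gives Q* = 10.
TR = 213·10 = 2130. TC = 1927 + 530 = 2457. Profit = 2130 − 2457 = -$327.
By producing, the firm covers all variable cost plus $1600 of fixed cost; shutting down would lose the full $1927.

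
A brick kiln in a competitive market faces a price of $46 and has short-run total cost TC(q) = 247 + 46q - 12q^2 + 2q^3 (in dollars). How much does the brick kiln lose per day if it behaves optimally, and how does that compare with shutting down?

AVC = 46 - 12q + 2q^2 has its minimum $28 at q = 3; price $46 clears that bar, so the firm operates.
MC = 46 - 24q + 6q^2. Setting P = MC and taking the root on the rising branch gives q* = 4.
TR = 46·4 = 184. TC = 247 + 120 = 367. Profit = 184 − 367 = -$183.
Shutting down would mean losing the fixed cost of $247, so operating at a loss of $183 is better by $64.

Profit = -$183 at q = 4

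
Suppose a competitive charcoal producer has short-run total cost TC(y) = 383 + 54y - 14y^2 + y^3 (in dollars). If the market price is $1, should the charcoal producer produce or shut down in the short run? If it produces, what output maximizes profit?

From TC, MC = TC'(y) = 54 - 28y + 3y^2 and AVC = VC/y = 54 - 14y + y^2.
AVC is minimized where dAVC/dy = -14 + 2y = 0, at y = 7; min AVC = 54 - 14·7 + 7^2 = $5.
With P < min AVC ($1 < $5), every unit sold adds to the loss.
Shutting down limits the loss to fixed cost, $383.

Shut down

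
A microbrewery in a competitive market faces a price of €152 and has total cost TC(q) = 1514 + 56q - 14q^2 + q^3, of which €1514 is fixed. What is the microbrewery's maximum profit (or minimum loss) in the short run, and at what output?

Profit = -€74 at q = 12

AVC = 56 - 14q + q^2; min AVC = €7 at q = 7. Since P = €152 ≥ min AVC, the firm produces.
MC = 56 - 28q + 3q^2. Setting P = MC and taking the root on the rising branch gives q* = 12.
TR = 152·12 = 1824. TC = 1514 + 384 = 1898. Profit = 1824 − 1898 = -€74.
By producing, the firm covers all variable cost plus €1440 of fixed cost; shutting down would lose the full €1514.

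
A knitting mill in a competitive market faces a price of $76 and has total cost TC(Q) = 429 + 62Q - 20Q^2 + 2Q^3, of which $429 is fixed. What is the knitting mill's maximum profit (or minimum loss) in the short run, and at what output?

AVC = 62 - 20Q + 2Q^2 has its minimum $12 at Q = 5; price $76 clears that bar, so the firm operates.
MC = 62 - 40Q + 6Q^2. Setting P = MC and taking the root on the rising branch gives Q* = 7.
TR = 76·7 = 532. TC = 429 + 140 = 569. Profit = 532 − 569 = -$37.
Shutting down would mean losing the fixed cost of $429, so operating at a loss of $37 is better by $392.

Profit = -$37 at Q = 7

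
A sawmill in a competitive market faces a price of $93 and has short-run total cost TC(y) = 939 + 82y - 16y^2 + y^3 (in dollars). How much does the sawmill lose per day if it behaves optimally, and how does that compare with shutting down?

AVC = 82 - 16y + y^2; min AVC = $18 at y = 8. Since P = $93 ≥ min AVC, the firm produces.
MC = 82 - 32y + 3y^2. Setting P = MC and taking the root on the rising branch gives y* = 11.
TR = 93·11 = 1023. TC = 939 + 297 = 1236. Profit = 1023 − 1236 = -$213.
That loss of $213 beats the $939 the firm would lose by shutting down; producing recovers $726 of fixed cost.

Profit = -$213 at y = 11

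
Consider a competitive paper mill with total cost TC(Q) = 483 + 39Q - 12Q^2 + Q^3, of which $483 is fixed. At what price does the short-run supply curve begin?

Short-run supply begins at min AVC. From VC = 39Q - 12Q^2 + Q^3, AVC = 39 - 12Q + Q^2.
At the minimum of AVC, MC = AVC. MC = 39 - 24Q + 3Q^2; setting MC = AVC gives 2Q^2 - 12Q = 0, so Q = 6. min AVC = 3.
The firm shuts down for any P below $3.

$3 per unit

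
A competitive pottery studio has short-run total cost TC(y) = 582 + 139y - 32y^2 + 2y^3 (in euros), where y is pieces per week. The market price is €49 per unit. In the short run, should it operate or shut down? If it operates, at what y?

Strip out fixed cost: VC = 139y - 32y^2 + 2y^3. Then AVC = 139 - 32y + 2y^2 and MC = 139 - 64y + 6y^2.
AVC hits its minimum where MC = AVC, at y = 8, giving min AVC = 139 - 32·8 + 2·8^2 = €11.
Because €49 ≥ €11, revenue can cover variable cost; the firm operates.
Set P = MC: 49 = 139 - 64y + 6y^2 → 90 - 64y + 6y^2 = 0. The roots are y = 5/3 and y = 9; the profit-maximizing output is on the rising part of MC, so y* = 9.
Check: AVC at y = 9 is €13 ≤ P, so revenue covers variable cost.
Profit = P·y − TC = 49·9 − 699 = -€258, a loss, but smaller than the €582 fixed cost the firm would lose by shutting down.

Produce at y = 9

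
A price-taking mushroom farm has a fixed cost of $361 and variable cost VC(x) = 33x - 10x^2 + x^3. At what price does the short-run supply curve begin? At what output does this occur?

Short-run supply begins at min AVC. From VC = 33x - 10x^2 + x^3, AVC = 33 - 10x + x^2.
At the minimum of AVC, MC = AVC. MC = 33 - 20x + 3x^2; setting MC = AVC gives 2x^2 - 10x = 0, so x = 5. min AVC = 8.
The firm shuts down for any P below $8.

$8 per unit, at x = 5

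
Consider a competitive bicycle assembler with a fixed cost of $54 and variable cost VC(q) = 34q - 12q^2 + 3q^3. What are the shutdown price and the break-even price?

Shutdown price = $22; break-even price = $43

Shutdown price = min AVC. AVC = 34 - 12q + 3q^2, with vertex at q = 2 and minimum $22.
ATC = 54/q + 34 - 12q + 3q^2. Setting dATC/dq = −54/q^2 − 12 + 6q = 0 gives q = 3 (since 6·3^3 − 12·3^2 = 54).
min ATC = 54/3 + 34 − 12·3 + 3·3^2 = $43. That is the break-even price.
For $22 ≤ P < $43 the firm produces at a loss; below $22 it shuts down.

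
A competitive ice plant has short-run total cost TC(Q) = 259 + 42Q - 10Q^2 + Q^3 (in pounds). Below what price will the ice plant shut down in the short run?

The shutdown price is the minimum of AVC. VC = 42Q - 10Q^2 + Q^3, so AVC = 42 - 10Q + Q^2.
At the minimum of AVC, MC = AVC. MC = 42 - 20Q + 3Q^2; setting MC = AVC gives 2Q^2 - 10Q = 0, so Q = 5. min AVC = 17.
So the shutdown price is £17.

£17 per unit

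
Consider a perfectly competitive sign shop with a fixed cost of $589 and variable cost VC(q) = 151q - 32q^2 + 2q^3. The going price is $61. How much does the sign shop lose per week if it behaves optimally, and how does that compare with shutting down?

Profit = -$265 at q = 9

AVC = 151 - 32q + 2q^2; min AVC = $23 at q = 8. Since P = $61 ≥ min AVC, the firm produces.
With MC = 151 - 64q + 6q^2, P = MC on the upward-sloping part at q* = 9.
TR = 61·9 = 549. TC = 589 + 225 = 814. Profit = 549 − 814 = -$265.
Shutting down would mean losing the fixed cost of $589, so operating at a loss of $265 is better by $324.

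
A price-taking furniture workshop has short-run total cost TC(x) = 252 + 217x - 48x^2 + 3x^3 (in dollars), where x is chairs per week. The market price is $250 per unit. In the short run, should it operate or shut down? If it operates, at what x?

Variable cost is VC = 217x - 48x^2 + 3x^3, so AVC = VC/x = 217 - 48x + 3x^2 and MC = dTC/dx = 217 - 96x + 9x^2.
AVC is minimized where dAVC/dx = -48 + 6x = 0, at x = 8; min AVC = 217 - 48·8 + 3·8^2 = $25.
P = $250 exceeds min AVC = $25, so the firm stays open.
P = MC gives -33 - 96x + 9x^2 = 0, with roots -1/3 and 11. Take the larger (rising MC): x* = 11.
Check: AVC at x = 11 is $52 ≤ P, so revenue covers variable cost.
Profit = P·x − TC = 250·11 − 824 = $1926.

Produce at x = 11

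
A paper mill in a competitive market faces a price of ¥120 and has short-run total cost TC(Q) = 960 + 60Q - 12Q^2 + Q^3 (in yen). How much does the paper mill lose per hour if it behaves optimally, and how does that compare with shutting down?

Profit = -¥160 at Q = 10

AVC = 60 - 12Q + Q^2 has its minimum ¥24 at Q = 6; price ¥120 clears that bar, so the firm operates.
With MC = 60 - 24Q + 3Q^2, P = MC on the upward-sloping part at Q* = 10.
TR = 120·10 = 1200. TC = 960 + 400 = 1360. Profit = 1200 − 1360 = -¥160.
Shutting down would mean losing the fixed cost of ¥960, so operating at a loss of ¥160 is better by ¥800.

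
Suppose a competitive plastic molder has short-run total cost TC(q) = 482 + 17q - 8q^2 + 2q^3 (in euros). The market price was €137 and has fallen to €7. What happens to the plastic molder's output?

Output falls from 6 to 0 (the firm shuts down)

AVC = 17 - 8q + 2q^2, minimized at q = 2 where min AVC = €9. MC = 17 - 16q + 6q^2.
With P = €137 above the shutdown price, P = MC gives q = 6.
At P = €7 < min AVC = €9, price no longer covers variable cost at any output, so the firm shuts down: q = 0.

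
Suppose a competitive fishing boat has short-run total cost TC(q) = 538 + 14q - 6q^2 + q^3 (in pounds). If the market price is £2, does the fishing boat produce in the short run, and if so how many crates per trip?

Shut down

Strip out fixed cost: VC = 14q - 6q^2 + q^3. Then AVC = 14 - 6q + q^2 and MC = 14 - 12q + 3q^2.
AVC hits its minimum where MC = AVC, at q = 3, giving min AVC = 14 - 6·3 + 3^2 = £5.
P = £2 lies below min AVC = £5; no output level covers variable cost.
The firm minimizes its loss by shutting down and losing only its fixed cost of £538.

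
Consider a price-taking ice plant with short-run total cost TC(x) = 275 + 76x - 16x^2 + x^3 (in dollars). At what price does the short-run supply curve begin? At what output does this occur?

Short-run supply begins at min AVC. From VC = 76x - 16x^2 + x^3, AVC = 76 - 16x + x^2.
At the minimum of AVC, MC = AVC. MC = 76 - 32x + 3x^2; setting MC = AVC gives 2x^2 - 16x = 0, so x = 8. min AVC = 12.
The firm shuts down for any P below $12.

$12 per unit, at x = 8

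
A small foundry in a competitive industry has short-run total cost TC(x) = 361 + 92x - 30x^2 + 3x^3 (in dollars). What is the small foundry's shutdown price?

$17 per unit

The shutdown price is the minimum of AVC. VC = 92x - 30x^2 + 3x^3, so AVC = 92 - 30x + 3x^2.
At the minimum of AVC, MC = AVC. MC = 92 - 60x + 9x^2; setting MC = AVC gives 6x^2 - 30x = 0, so x = 5. min AVC = 17.
For P < $17 the firm produces nothing.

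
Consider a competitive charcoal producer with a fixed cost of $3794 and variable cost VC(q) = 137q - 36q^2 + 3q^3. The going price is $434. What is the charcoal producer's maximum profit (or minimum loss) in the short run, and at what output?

Profit = -$164 at q = 11

AVC = 137 - 36q + 3q^2; min AVC = $29 at q = 6. Since P = $434 ≥ min AVC, the firm produces.
MC = 137 - 72q + 9q^2. Setting P = MC and taking the root on the rising branch gives q* = 11.
TR = 434·11 = 4774. TC = 3794 + 1144 = 4938. Profit = 4774 − 4938 = -$164.
That loss of $164 beats the $3794 the firm would lose by shutting down; producing recovers $3630 of fixed cost.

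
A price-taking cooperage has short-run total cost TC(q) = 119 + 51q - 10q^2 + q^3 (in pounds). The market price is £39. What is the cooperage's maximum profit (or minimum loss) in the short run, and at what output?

AVC = 51 - 10q + q^2 has its minimum £26 at q = 5; price £39 clears that bar, so the firm operates.
With MC = 51 - 20q + 3q^2, P = MC on the upward-sloping part at q* = 6.
TR = 39·6 = 234. TC = 119 + 162 = 281. Profit = 234 − 281 = -£47.
By producing, the firm covers all variable cost plus £72 of fixed cost; shutting down would lose the full £119.

Profit = -£47 at q = 6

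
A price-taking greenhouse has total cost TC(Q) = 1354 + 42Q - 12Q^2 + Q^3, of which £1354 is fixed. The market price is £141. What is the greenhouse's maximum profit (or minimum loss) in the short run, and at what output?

Profit = -£144 at Q = 11

AVC = 42 - 12Q + Q^2 has its minimum £6 at Q = 6; price £141 clears that bar, so the firm operates.
With MC = 42 - 24Q + 3Q^2, P = MC on the upward-sloping part at Q* = 11.
TR = 141·11 = 1551. TC = 1354 + 341 = 1695. Profit = 1551 − 1695 = -£144.
That loss of £144 beats the £1354 the firm would lose by shutting down; producing recovers £1210 of fixed cost.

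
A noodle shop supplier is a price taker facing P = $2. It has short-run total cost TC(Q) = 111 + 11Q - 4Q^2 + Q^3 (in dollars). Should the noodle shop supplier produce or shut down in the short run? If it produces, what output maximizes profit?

Shut down

Strip out fixed cost: VC = 11Q - 4Q^2 + Q^3. Then AVC = 11 - 4Q + Q^2 and MC = 11 - 8Q + 3Q^2.
AVC hits its minimum where MC = AVC, at Q = 2, giving min AVC = 11 - 4·2 + 2^2 = $7.
P = $2 lies below min AVC = $7; no output level covers variable cost.
The firm minimizes its loss by shutting down and losing only its fixed cost of $111.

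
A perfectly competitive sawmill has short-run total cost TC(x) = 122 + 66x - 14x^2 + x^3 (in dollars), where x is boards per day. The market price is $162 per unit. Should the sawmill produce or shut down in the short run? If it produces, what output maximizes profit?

From TC, MC = TC'(x) = 66 - 28x + 3x^2 and AVC = VC/x = 66 - 14x + x^2.
The AVC parabola has its vertex at x = 14/2 = 7, where AVC = 66 - 14·7 + 7^2 = $17.
Because $162 ≥ $17, revenue can cover variable cost; the firm operates.
Solving P = MC: -96 - 28x + 3x^2 = 0 ⇒ x = -8/3 or 12. On the upward-sloping branch, x* = 12.
Check: AVC at x = 12 is $42 ≤ P, so revenue covers variable cost.
Profit = P·x − TC = 162·12 − 626 = $1318.

Produce at x = 12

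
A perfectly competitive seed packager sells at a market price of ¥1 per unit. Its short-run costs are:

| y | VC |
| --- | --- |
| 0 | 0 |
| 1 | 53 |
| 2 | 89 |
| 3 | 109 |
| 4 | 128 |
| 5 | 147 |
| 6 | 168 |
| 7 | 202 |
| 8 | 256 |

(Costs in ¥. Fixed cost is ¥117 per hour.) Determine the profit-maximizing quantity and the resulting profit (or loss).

Profit at each row (π = 1y − TC): y=0: -117; y=1: -169; y=2: -204; y=3: -223; y=4: -241; y=5: -259; y=6: -279; y=7: -312; y=8: -365.
Profit is highest at y = 0. Equivalently, the lowest AVC in the table is 168/6 ≈ ¥28 at y = 6, and P = ¥1 falls below it — price never covers variable cost, so the firm shuts down and loses only its fixed cost.

y = 0 (shut down); profit = -¥117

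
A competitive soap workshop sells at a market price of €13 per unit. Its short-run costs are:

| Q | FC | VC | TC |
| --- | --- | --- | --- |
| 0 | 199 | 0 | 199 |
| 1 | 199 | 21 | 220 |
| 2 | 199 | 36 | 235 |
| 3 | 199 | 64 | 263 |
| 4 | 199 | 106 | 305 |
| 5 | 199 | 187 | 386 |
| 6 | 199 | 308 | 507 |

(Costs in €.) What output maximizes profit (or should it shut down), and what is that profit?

Compute π = P·Q − TC at each output: Q=0: -199; Q=1: -207; Q=2: -209; Q=3: -224; Q=4: -253; Q=5: -321; Q=6: -429.
Profit is highest at Q = 0. Equivalently, the lowest AVC in the table is 36/2 ≈ €18 at Q = 2, and P = €13 falls below it — price never covers variable cost, so the firm shuts down and loses only its fixed cost.

Q = 0 (shut down); profit = -€199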